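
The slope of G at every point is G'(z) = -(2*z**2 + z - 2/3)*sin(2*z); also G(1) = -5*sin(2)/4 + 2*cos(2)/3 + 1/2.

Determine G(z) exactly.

A candidate passes only if d/dz[G] lands on the given G'(z) exactly.
A general antiderivative is z**2*cos(2*z) - z*sin(2*z) + z*cos(2*z)/2 - sin(2*z)/4 - 5*cos(2*z)/6 + C.
The condition gives C = -5*sin(2)/4 + 2*cos(2)/3 + 1/2 - (-5*sin(2)/4 + 2*cos(2)/3) = 1/2.
So G(z) = (12*z**2*cos(2*z) - 12*z*sin(2*z) + 6*z*cos(2*z) - 3*sin(2*z) - 10*cos(2*z) + 6)/12.
Check: d/dz[(12*z**2*cos(2*z) - 12*z*sin(2*z) + 6*z*cos(2*z) - 3*sin(2*z) - 10*cos(2*z) + 6)/12] = -2*z**2*sin(2*z) - z*sin(2*z) + 2*sin(2*z)/3, which equals G'(z).

G(z) = (12*z**2*cos(2*z) - 12*z*sin(2*z) + 6*z*cos(2*z) - 3*sin(2*z) - 10*cos(2*z) + 6)/12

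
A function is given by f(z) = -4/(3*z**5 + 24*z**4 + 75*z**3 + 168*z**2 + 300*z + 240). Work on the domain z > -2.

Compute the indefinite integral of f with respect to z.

F(z) = (35*(z + 2)*log(z + 2) - 135*(z + 2)*log(z + 4) + 50*(z + 2)*log(z**2 + 5) + 32*sqrt(5)*(z + 2)*atan(sqrt(5)*z/5) + 630)/(8505*(z + 2)) + C

Factor the denominator (3*(z + 2)**2*(z + 4)*(z**2 + 5)) and decompose: f = 4*(5*z + 8)/(1701*(z**2 + 5)) - 1/(63*(z + 4)) + 1/(243*(z + 2)) - 2/(27*(z + 2)**2); each piece integrates to a log, atan, or power term.
Check: d/dz[(35*(z + 2)*log(z + 2) - 135*(z + 2)*log(z + 4) + 50*(z + 2)*log(z**2 + 5) + 32*sqrt(5)*(z + 2)*atan(sqrt(5)*z/5) + 630)/(8505*(z + 2))] = -4/(3*z**5 + 24*z**4 + 75*z**3 + 168*z**2 + 300*z + 240) = f(z).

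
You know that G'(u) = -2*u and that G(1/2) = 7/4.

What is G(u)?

Check a candidate G(u) by differentiating: d/du[G] must match the given G'(u).
A general antiderivative is -u**2 + C.
The condition gives C = 7/4 - (-1/4) = 2.
So G(u) = 2 - u**2.
Check: d/du[2 - u**2] = -2*u = G'(u).

G(u) = 2 - u**2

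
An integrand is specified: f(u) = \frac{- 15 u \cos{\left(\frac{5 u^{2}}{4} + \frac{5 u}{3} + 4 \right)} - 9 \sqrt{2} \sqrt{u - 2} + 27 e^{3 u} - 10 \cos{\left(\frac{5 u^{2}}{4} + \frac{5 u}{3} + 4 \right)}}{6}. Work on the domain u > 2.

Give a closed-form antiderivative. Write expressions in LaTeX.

An antiderivative is F(u) = - \frac{\left(2 u - 4\right)^{\frac{3}{2}}}{2} + \frac{3 e^{3 u}}{2} - \sin{\left(\frac{5 u^{2}}{4} + \frac{5 u}{3} + 4 \right)}.

An antiderivative F(u) passes only if d/du[F] lands on f(u) exactly.
Check: d/du[- \frac{\left(2 u - 4\right)^{\frac{3}{2}}}{2} + \frac{3 e^{3 u}}{2} - \sin{\left(\frac{5 u^{2}}{4} + \frac{5 u}{3} + 4 \right)}] = - \frac{5 u \cos{\left(\frac{5 u^{2}}{4} + \frac{5 u}{3} + 4 \right)}}{2} - \frac{3 \sqrt{2} \sqrt{u - 2}}{2} + \frac{9 e^{3 u}}{2} - \frac{5 \cos{\left(\frac{5 u^{2}}{4} + \frac{5 u}{3} + 4 \right)}}{3}, which equals f(u).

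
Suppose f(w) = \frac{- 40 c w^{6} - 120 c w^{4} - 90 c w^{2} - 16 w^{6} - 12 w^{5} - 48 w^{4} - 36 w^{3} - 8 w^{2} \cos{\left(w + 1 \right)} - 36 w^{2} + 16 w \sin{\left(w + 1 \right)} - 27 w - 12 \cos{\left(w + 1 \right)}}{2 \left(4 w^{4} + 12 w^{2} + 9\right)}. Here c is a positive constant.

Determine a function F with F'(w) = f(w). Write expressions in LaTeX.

Any candidate F(w) must reproduce f(w) exactly when differentiated.
Check: d/dw[\frac{- 40 c w^{5} - 60 c w^{3} - 16 w^{5} - 18 w^{4} - 24 w^{3} - 39 w^{2} - 24 \sin{\left(w + 1 \right)} - 18}{24 w^{2} + 36}] = \frac{- 40 c w^{6} - 120 c w^{4} - 90 c w^{2} - 16 w^{6} - 12 w^{5} - 48 w^{4} - 36 w^{3} - 8 w^{2} \cos{\left(w + 1 \right)} - 36 w^{2} + 16 w \sin{\left(w + 1 \right)} - 27 w - 12 \cos{\left(w + 1 \right)}}{8 w^{4} + 24 w^{2} + 18}, which equals f(w).

An antiderivative is F(w) = \frac{- 40 c w^{5} - 60 c w^{3} - 16 w^{5} - 18 w^{4} - 24 w^{3} - 39 w^{2} - 24 \sin{\left(w + 1 \right)} - 18}{24 w^{2} + 36}.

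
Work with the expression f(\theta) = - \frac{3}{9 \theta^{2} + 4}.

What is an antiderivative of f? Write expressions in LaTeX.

Any candidate F(\theta) must reproduce f(\theta) exactly when differentiated.
Check: d/d\theta[- \frac{\operatorname{atan}{\left(\frac{3 \theta}{2} \right)}}{2}] = - \frac{3}{9 \theta^{2} + 4} = f(\theta).

An antiderivative is F(\theta) = - \frac{\operatorname{atan}{\left(\frac{3 \theta}{2} \right)}}{2}.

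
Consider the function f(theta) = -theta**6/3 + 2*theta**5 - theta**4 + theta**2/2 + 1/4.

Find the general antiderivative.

The integrand splits into summands that can be handled one at a time.
Check: d/dtheta[-theta**7/21 + theta**6/3 - theta**5/5 + theta**3/6 + theta/4] = -theta**6/3 + 2*theta**5 - theta**4 + theta**2/2 + 1/4 = f(theta).

F(theta) = -theta**7/21 + theta**6/3 - theta**5/5 + theta**3/6 + theta/4 + C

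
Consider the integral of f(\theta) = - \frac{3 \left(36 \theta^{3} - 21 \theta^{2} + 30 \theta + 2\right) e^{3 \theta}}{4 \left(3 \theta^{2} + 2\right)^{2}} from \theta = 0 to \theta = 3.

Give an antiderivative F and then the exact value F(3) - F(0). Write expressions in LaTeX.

Since d/d\theta undoes antidifferentiation here, F'(\theta) = f(\theta) is required of F(\theta).
F(\theta) = \frac{3 \left(1 - 4 \theta\right) e^{3 \theta}}{4 \left(3 \theta^{2} + 2\right)} is an antiderivative of f.
Check: d/d\theta[\frac{3 \left(1 - 4 \theta\right) e^{3 \theta}}{4 \left(3 \theta^{2} + 2\right)}] = \frac{- 108 \theta^{3} e^{3 \theta} + 63 \theta^{2} e^{3 \theta} - 90 \theta e^{3 \theta} - 6 e^{3 \theta}}{36 \theta^{4} + 48 \theta^{2} + 16}, which equals f(\theta).
F(3) = - \frac{33 e^{9}}{116}; F(0) = \frac{3}{8}.
Integral = F(3) - F(0) = - \frac{33 e^{9}}{116} - \frac{3}{8}.

Antiderivative: F(\theta) = \frac{3 \left(1 - 4 \theta\right) e^{3 \theta}}{4 \left(3 \theta^{2} + 2\right)}; value = - \frac{33 e^{9}}{116} - \frac{3}{8}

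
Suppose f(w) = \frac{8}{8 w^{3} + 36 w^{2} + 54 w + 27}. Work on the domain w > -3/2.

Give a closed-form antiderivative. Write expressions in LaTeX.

An antiderivative is F(w) = - \frac{2}{4 w^{2} + 12 w + 9}.

An antiderivative F(w) passes only if d/dw[F] lands on f(w) exactly.
Check: d/dw[- \frac{2}{4 w^{2} + 12 w + 9}] = \frac{8}{8 w^{3} + 36 w^{2} + 54 w + 27} = f(w).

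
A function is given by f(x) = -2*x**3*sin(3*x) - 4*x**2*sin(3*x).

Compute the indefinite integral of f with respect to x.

F(x) = 2*x**3*cos(3*x)/3 - 2*x**2*sin(3*x)/3 + 4*x**2*cos(3*x)/3 - 8*x*sin(3*x)/9 - 4*x*cos(3*x)/9 + 4*sin(3*x)/27 - 8*cos(3*x)/27 + C

Integrate term by term and add the pieces.
Check: d/dx[2*x**3*cos(3*x)/3 - 2*x**2*sin(3*x)/3 + 4*x**2*cos(3*x)/3 - 8*x*sin(3*x)/9 - 4*x*cos(3*x)/9 + 4*sin(3*x)/27 - 8*cos(3*x)/27] = -2*x**3*sin(3*x) - 4*x**2*sin(3*x) = f(x).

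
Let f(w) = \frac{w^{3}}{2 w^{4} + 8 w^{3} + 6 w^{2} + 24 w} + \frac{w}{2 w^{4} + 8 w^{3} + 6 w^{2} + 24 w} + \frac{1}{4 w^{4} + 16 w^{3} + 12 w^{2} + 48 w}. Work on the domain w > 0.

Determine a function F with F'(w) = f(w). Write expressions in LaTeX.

An antiderivative is F(w) = \frac{19 \log{\left(w \right)} + 405 \log{\left(w + 4 \right)} + 16 \log{\left(w^{2} + 3 \right)} - 68 \sqrt{3} \operatorname{atan}{\left(\frac{\sqrt{3} w}{3} \right)}}{912}.

The denominator factors as 4 w \left(w + 4\right) \left(w^{2} + 3\right); partial fractions split f into directly integrable pieces: \frac{8 w - 51}{228 \left(w^{2} + 3\right)} + \frac{135}{304 \left(w + 4\right)} + \frac{1}{48 w}.
Check: d/dw[\frac{19 \log{\left(w \right)} + 405 \log{\left(w + 4 \right)} + 16 \log{\left(w^{2} + 3 \right)} - 68 \sqrt{3} \operatorname{atan}{\left(\frac{\sqrt{3} w}{3} \right)}}{912}] = \frac{2 w^{3} + 2 w + 1}{4 w^{4} + 16 w^{3} + 12 w^{2} + 48 w}, which equals f(w).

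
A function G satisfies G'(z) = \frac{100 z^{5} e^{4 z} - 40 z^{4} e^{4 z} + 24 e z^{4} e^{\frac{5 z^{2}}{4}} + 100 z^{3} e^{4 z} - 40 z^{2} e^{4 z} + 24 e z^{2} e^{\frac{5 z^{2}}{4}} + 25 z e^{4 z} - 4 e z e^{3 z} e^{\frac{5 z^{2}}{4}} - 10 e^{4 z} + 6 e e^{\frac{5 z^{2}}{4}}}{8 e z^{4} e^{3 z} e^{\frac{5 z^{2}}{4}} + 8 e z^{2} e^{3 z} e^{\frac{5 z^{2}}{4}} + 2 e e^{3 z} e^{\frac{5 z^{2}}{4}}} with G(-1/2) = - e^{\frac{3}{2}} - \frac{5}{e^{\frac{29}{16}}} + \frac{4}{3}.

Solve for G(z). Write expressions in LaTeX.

Since d/dz undoes antidifferentiation here, G(z) must give back the stated G'(z).
A general antiderivative is - 5 e^{- \frac{5 z^{2}}{4} + z - 1} - e^{- 3 z} + \frac{1}{2 \left(2 z^{2} + 1\right)} + C.
The condition gives C = - e^{\frac{3}{2}} - \frac{5}{e^{\frac{29}{16}}} + \frac{4}{3} - (- e^{\frac{3}{2}} - \frac{5}{e^{\frac{29}{16}}} + \frac{1}{3}) = 1.
So G(z) = \frac{\left(- 4 z^{2} - 10 \left(2 z^{2} + 1\right) e^{3 z} e^{- \frac{5 z^{2}}{4} + z - 1} + 2 \left(2 z^{2} + 1\right) e^{3 z} + e^{3 z} - 2\right) e^{- 3 z}}{2 \left(2 z^{2} + 1\right)}.
Check: d/dz[\frac{\left(- 4 z^{2} - 10 \left(2 z^{2} + 1\right) e^{3 z} e^{- \frac{5 z^{2}}{4} + z - 1} + 2 \left(2 z^{2} + 1\right) e^{3 z} + e^{3 z} - 2\right) e^{- 3 z}}{2 \left(2 z^{2} + 1\right)}] = \frac{100 z^{5} e^{2 z} e^{\frac{5 z^{2}}{4}} - 40 z^{4} e^{2 z} e^{\frac{5 z^{2}}{4}} + 24 e z^{4} e^{- 2 z} e^{\frac{5 z^{2}}{2}} + 100 z^{3} e^{2 z} e^{\frac{5 z^{2}}{4}} - 40 z^{2} e^{2 z} e^{\frac{5 z^{2}}{4}} + 24 e z^{2} e^{- 2 z} e^{\frac{5 z^{2}}{2}} + 25 z e^{2 z} e^{\frac{5 z^{2}}{4}} - 4 e z e^{z} e^{\frac{5 z^{2}}{2}} - 10 e^{2 z} e^{\frac{5 z^{2}}{4}} + 6 e e^{- 2 z} e^{\frac{5 z^{2}}{2}}}{8 e z^{4} e^{z} e^{\frac{5 z^{2}}{2}} + 8 e z^{2} e^{z} e^{\frac{5 z^{2}}{2}} + 2 e e^{z} e^{\frac{5 z^{2}}{2}}}, which equals G'(z).

G(z) = \frac{\left(- 4 z^{2} - 10 \left(2 z^{2} + 1\right) e^{3 z} e^{- \frac{5 z^{2}}{4} + z - 1} + 2 \left(2 z^{2} + 1\right) e^{3 z} + e^{3 z} - 2\right) e^{- 3 z}}{2 \left(2 z^{2} + 1\right)}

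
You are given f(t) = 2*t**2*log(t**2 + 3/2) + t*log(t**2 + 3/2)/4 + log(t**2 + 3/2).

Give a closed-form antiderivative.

An antiderivative is F(t) = 2*t**3*log(t**2 + 3/2)/3 - 4*t**3/9 + t**2*log(t**2 + 3/2)/8 - t**2/8 + t*log(t**2 + 3/2) + 3*log(2*t**2 + 3)/16.

The integrand splits into summands that can be handled one at a time.
Check: d/dt[2*t**3*log(t**2 + 3/2)/3 - 4*t**3/9 + t**2*log(t**2 + 3/2)/8 - t**2/8 + t*log(t**2 + 3/2) + 3*log(2*t**2 + 3)/16] = 2*t**2*log(t**2 + 3/2) + t*log(t**2 + 3/2)/4 + log(t**2 + 3/2) = f(t).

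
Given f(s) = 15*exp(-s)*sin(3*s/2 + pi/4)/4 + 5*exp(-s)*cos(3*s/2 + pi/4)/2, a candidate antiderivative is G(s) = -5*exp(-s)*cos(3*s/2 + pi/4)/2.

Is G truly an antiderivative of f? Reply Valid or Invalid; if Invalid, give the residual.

d/ds[G] = (15*sin(3*s/2 + pi/4) + 10*cos(3*s/2 + pi/4))*exp(-s)/4
This equals f(s) exactly, so the claim holds.

Valid. The derivative of G reproduces f.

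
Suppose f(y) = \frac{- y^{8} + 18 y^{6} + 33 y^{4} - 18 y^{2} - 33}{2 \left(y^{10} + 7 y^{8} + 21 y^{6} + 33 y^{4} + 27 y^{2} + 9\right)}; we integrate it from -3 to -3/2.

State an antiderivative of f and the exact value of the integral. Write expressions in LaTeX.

Antiderivative: F(y) = - \frac{4 y}{3 \left(\frac{y^{4}}{3} + y^{2} + 1\right)} - \frac{\operatorname{atan}{\left(y \right)}}{2}; value = - \frac{\operatorname{atan}{\left(3 \right)}}{2} + \frac{868}{2923} + \frac{\operatorname{atan}{\left(\frac{3}{2} \right)}}{2}

Since d/dy undoes antidifferentiation here, F'(y) = f(y) is required of F(y).
F(y) = - \frac{4 y}{3 \left(\frac{y^{4}}{3} + y^{2} + 1\right)} - \frac{\operatorname{atan}{\left(y \right)}}{2} is an antiderivative of f.
Check: d/dy[- \frac{4 y}{3 \left(\frac{y^{4}}{3} + y^{2} + 1\right)} - \frac{\operatorname{atan}{\left(y \right)}}{2}] = \frac{- y^{8} + 18 y^{6} + 33 y^{4} - 18 y^{2} - 33}{2 y^{10} + 14 y^{8} + 42 y^{6} + 66 y^{4} + 54 y^{2} + 18}, which equals f(y).
F(-3/2) = \frac{32}{79} + \frac{\operatorname{atan}{\left(\frac{3}{2} \right)}}{2}; F(-3) = \frac{4}{37} + \frac{\operatorname{atan}{\left(3 \right)}}{2}.
Integral = F(-3/2) - F(-3) = - \frac{\operatorname{atan}{\left(3 \right)}}{2} + \frac{868}{2923} + \frac{\operatorname{atan}{\left(\frac{3}{2} \right)}}{2}.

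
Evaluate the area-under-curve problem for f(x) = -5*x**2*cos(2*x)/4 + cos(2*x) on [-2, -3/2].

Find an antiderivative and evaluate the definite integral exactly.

Antiderivative: F(x) = -5*x**2*sin(2*x)/8 - 5*x*cos(2*x)/8 + 13*sin(2*x)/16; value = 15*cos(3)/16 + 19*sin(3)/32 - 5*cos(4)/4 - 27*sin(4)/16

Integrate term by term and add the pieces.
F(x) = -5*x**2*sin(2*x)/8 - 5*x*cos(2*x)/8 + 13*sin(2*x)/16 is an antiderivative of f.
Check: d/dx[-5*x**2*sin(2*x)/8 - 5*x*cos(2*x)/8 + 13*sin(2*x)/16] = -5*x**2*cos(2*x)/4 + cos(2*x) = f(x).
F(-3/2) = 15*cos(3)/16 + 19*sin(3)/32; F(-2) = 27*sin(4)/16 + 5*cos(4)/4.
Integral = F(-3/2) - F(-2) = 15*cos(3)/16 + 19*sin(3)/32 - 5*cos(4)/4 - 27*sin(4)/16.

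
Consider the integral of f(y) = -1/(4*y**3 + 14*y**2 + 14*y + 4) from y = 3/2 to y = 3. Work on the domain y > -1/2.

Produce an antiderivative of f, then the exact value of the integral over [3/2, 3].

The denominator factors as 2*(y + 1)*(y + 2)*(2*y + 1); partial fractions split f into directly integrable pieces: -2/(3*(2*y + 1)) - 1/(6*(y + 2)) + 1/(2*(y + 1)).
F(y) = -log(y + 1/2)/3 + log(y + 1)/2 - log(y + 2)/6 is an antiderivative of f.
Check: d/dy[-log(y + 1/2)/3 + log(y + 1)/2 - log(y + 2)/6] = -1/(4*y**3 + 14*y**2 + 14*y + 4) = f(y).
F(3) = -log(7/2)/3 - log(5)/6 + log(4)/2; F(3/2) = -log(2)/3 - log(7/2)/6 + log(5/2)/2.
Integral = F(3) - F(3/2) = -log(5/2)/2 - log(5)/6 - log(7/2)/6 + log(2)/3 + log(4)/2.

Antiderivative: F(y) = -log(y + 1/2)/3 + log(y + 1)/2 - log(y + 2)/6; value = -log(5/2)/2 - log(5)/6 - log(7/2)/6 + log(2)/3 + log(4)/2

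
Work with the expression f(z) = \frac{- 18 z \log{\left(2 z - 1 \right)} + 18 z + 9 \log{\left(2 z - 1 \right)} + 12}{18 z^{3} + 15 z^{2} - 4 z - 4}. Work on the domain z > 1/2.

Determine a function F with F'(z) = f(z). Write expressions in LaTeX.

f has the shape u'v + uv' for u = \frac{3}{3 z + 2} and v = \log{\left(2 z - 1 \right)} — it is the derivative of the product u*v.
Check: d/dz[\frac{3 \log{\left(2 z - 1 \right)}}{3 z + 2}] = \frac{- 18 z \log{\left(2 z - 1 \right)} + 18 z + 9 \log{\left(2 z - 1 \right)} + 12}{18 z^{3} + 15 z^{2} - 4 z - 4} = f(z).

An antiderivative is F(z) = \frac{3 \log{\left(2 z - 1 \right)}}{3 z + 2}.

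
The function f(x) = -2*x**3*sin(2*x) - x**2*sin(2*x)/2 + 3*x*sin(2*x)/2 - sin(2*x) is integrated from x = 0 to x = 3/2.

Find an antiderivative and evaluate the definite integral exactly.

Integrate term by term and add the pieces.
F(x) = (8*x**3*cos(2*x) - 12*x**2*sin(2*x) + 2*x**2*cos(2*x) - 2*x*sin(2*x) - 18*x*cos(2*x) + 9*sin(2*x) + 3*cos(2*x))/8 is an antiderivative of f.
Check: d/dx[(8*x**3*cos(2*x) - 12*x**2*sin(2*x) + 2*x**2*cos(2*x) - 2*x*sin(2*x) - 18*x*cos(2*x) + 9*sin(2*x) + 3*cos(2*x))/8] = -2*x**3*sin(2*x) - x**2*sin(2*x)/2 + 3*x*sin(2*x)/2 - sin(2*x) = f(x).
F(3/2) = 15*cos(3)/16 - 21*sin(3)/8; F(0) = 3/8.
Integral = F(3/2) - F(0) = 15*cos(3)/16 - 3/8 - 21*sin(3)/8.

Antiderivative: F(x) = (8*x**3*cos(2*x) - 12*x**2*sin(2*x) + 2*x**2*cos(2*x) - 2*x*sin(2*x) - 18*x*cos(2*x) + 9*sin(2*x) + 3*cos(2*x))/8; value = 15*cos(3)/16 - 3/8 - 21*sin(3)/8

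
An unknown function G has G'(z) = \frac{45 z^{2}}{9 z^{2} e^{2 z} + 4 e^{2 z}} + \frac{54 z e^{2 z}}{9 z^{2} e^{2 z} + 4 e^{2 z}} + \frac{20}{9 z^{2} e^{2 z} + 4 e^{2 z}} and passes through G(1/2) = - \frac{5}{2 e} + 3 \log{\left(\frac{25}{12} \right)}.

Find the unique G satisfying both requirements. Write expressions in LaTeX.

G(z) = \frac{\left(6 e^{2 z} \log{\left(3 z^{2} + \frac{4}{3} \right)} - 5\right) e^{- 2 z}}{2}

Integrate term by term and add the pieces.
A general antiderivative is 3 \log{\left(3 z^{2} + \frac{4}{3} \right)} - \frac{5 e^{- 2 z}}{2} + C.
The condition gives C = - \frac{5}{2 e} + 3 \log{\left(\frac{25}{12} \right)} - (- \frac{5}{2 e} + 3 \log{\left(\frac{25}{12} \right)}) = 0.
So G(z) = \frac{\left(6 e^{2 z} \log{\left(3 z^{2} + \frac{4}{3} \right)} - 5\right) e^{- 2 z}}{2}.
Check: d/dz[\frac{\left(6 e^{2 z} \log{\left(3 z^{2} + \frac{4}{3} \right)} - 5\right) e^{- 2 z}}{2}] = \frac{45 z^{2} + 54 z e^{2 z} + 20}{9 z^{2} e^{2 z} + 4 e^{2 z}}, which equals G'(z).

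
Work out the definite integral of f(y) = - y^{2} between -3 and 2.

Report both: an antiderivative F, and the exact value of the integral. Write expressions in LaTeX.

Since d/dy undoes antidifferentiation here, F'(y) = f(y) is required of F(y).
F(y) = - \frac{y^{3}}{3} is an antiderivative of f.
Check: d/dy[- \frac{y^{3}}{3}] = - y^{2} = f(y).
F(2) = - \frac{8}{3}; F(-3) = 9.
Integral = F(2) - F(-3) = - \frac{35}{3}.

Antiderivative: F(y) = - \frac{y^{3}}{3}; value = - \frac{35}{3}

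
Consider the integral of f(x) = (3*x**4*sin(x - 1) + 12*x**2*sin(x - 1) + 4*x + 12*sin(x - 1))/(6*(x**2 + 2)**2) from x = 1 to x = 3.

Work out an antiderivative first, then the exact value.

A first test for any F(x): its x-derivative must equal f(x) identically.
F(x) = -(3*x**2*cos(x - 1) + 6*cos(x - 1) + 2)/(6*(x**2 + 2)) is an antiderivative of f.
Check: d/dx[-(3*x**2*cos(x - 1) + 6*cos(x - 1) + 2)/(6*(x**2 + 2))] = (3*x**4*sin(x - 1) + 12*x**2*sin(x - 1) + 4*x + 12*sin(x - 1))/(6*x**4 + 24*x**2 + 24), which equals f(x).
F(3) = -1/33 - cos(2)/2; F(1) = -11/18.
Integral = F(3) - F(1) = 115/198 - cos(2)/2.

Antiderivative: F(x) = -(3*x**2*cos(x - 1) + 6*cos(x - 1) + 2)/(6*(x**2 + 2)); value = 115/198 - cos(2)/2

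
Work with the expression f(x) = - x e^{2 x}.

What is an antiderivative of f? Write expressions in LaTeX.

An antiderivative is F(x) = - \frac{x e^{2 x}}{2} + \frac{e^{2 x}}{4}.

Recognize the product-rule pattern: f = u'v + uv' with u = \frac{1}{4} - \frac{x}{2}, v = e^{2 x}, so integration by parts undoes it.
Check: d/dx[- \frac{x e^{2 x}}{2} + \frac{e^{2 x}}{4}] = - x e^{2 x} = f(x).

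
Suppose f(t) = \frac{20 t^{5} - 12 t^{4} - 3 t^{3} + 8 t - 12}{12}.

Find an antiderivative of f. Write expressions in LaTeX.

An antiderivative is F(t) = \frac{5 t^{6}}{18} - \frac{t^{5}}{5} - \frac{t^{4}}{16} + \frac{t^{2}}{3} - t.

For F(t) to be correct the identity F'(t) - f(t) = 0 must hold.
Check: d/dt[\frac{5 t^{6}}{18} - \frac{t^{5}}{5} - \frac{t^{4}}{16} + \frac{t^{2}}{3} - t] = \frac{5 t^{5}}{3} - t^{4} - \frac{t^{3}}{4} + \frac{2 t}{3} - 1, which equals f(t).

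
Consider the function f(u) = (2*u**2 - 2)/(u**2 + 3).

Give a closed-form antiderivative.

An antiderivative is F(u) = 2*(3*u - 4*sqrt(3)*atan(sqrt(3)*u/3))/3.

For F(u) to be correct the identity F'(u) - f(u) = 0 must hold.
Check: d/du[2*(3*u - 4*sqrt(3)*atan(sqrt(3)*u/3))/3] = (2*u**2 - 2)/(u**2 + 3) = f(u).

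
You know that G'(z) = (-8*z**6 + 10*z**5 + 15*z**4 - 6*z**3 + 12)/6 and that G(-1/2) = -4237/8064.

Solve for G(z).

G(z) = (-48*z**7 + 70*z**6 + 126*z**5 - 63*z**4 + 504*z + 126)/252

A first test for any G(z): its z-derivative must equal the given G'(z).
A general antiderivative is -4*z**7/21 + 5*z**6/18 + z**5/2 - z**4/4 + 2*z + C.
The condition gives C = -4237/8064 - (-8269/8064) = 1/2.
So G(z) = (-48*z**7 + 70*z**6 + 126*z**5 - 63*z**4 + 504*z + 126)/252.
Check: d/dz[(-48*z**7 + 70*z**6 + 126*z**5 - 63*z**4 + 504*z + 126)/252] = -4*z**6/3 + 5*z**5/3 + 5*z**4/2 - z**3 + 2, which equals G'(z).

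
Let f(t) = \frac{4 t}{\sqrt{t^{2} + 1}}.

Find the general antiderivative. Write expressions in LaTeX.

F(t) = 4 \sqrt{t^{2} + 1} + C

f matches the chain-rule pattern g'(h)*h' with inner function h(t) = 4 t^{2} + 4; substituting u = h(t) collapses the integral.
Check: d/dt[4 \sqrt{t^{2} + 1}] = \frac{4 t}{\sqrt{t^{2} + 1}} = f(t).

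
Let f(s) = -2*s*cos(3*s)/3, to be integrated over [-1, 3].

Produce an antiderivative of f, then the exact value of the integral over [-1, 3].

For F(s) to be correct the identity F'(s) - f(s) = 0 must hold.
F(s) = -2*s*sin(3*s)/9 - 2*cos(3*s)/27 is an antiderivative of f.
Check: d/ds[-2*s*sin(3*s)/9 - 2*cos(3*s)/27] = -2*s*cos(3*s)/3 = f(s).
F(3) = -2*sin(9)/3 - 2*cos(9)/27; F(-1) = -2*sin(3)/9 - 2*cos(3)/27.
Integral = F(3) - F(-1) = -2*sin(9)/3 + 2*cos(3)/27 + 2*sin(3)/9 - 2*cos(9)/27.

Antiderivative: F(s) = -2*s*sin(3*s)/9 - 2*cos(3*s)/27; value = -2*sin(9)/3 + 2*cos(3)/27 + 2*sin(3)/9 - 2*cos(9)/27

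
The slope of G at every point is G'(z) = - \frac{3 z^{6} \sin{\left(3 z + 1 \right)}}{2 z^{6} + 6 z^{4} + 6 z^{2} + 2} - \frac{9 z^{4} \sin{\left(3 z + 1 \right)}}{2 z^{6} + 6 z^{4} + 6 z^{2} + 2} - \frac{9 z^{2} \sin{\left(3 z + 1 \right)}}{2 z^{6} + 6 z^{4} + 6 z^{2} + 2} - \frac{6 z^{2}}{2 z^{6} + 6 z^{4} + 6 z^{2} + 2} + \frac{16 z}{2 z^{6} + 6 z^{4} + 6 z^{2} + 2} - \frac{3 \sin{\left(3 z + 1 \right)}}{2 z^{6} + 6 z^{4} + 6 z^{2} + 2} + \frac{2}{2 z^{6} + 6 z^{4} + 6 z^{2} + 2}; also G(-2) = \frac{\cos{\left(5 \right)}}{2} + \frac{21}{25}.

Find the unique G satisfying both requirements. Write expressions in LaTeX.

G(z) = \frac{z}{z^{4} + 2 z^{2} + 1} + \frac{\cos{\left(3 z + 1 \right)}}{2} + 1 - \frac{2}{z^{4} + 2 z^{2} + 1}

Integrate term by term and add the pieces.
A general antiderivative is \frac{z - 2}{z^{4} + 2 z^{2} + 1} + \frac{\cos{\left(3 z + 1 \right)}}{2} + C.
The condition gives C = \frac{\cos{\left(5 \right)}}{2} + \frac{21}{25} - (- \frac{4}{25} + \frac{\cos{\left(5 \right)}}{2}) = 1.
So G(z) = \frac{z}{z^{4} + 2 z^{2} + 1} + \frac{\cos{\left(3 z + 1 \right)}}{2} + 1 - \frac{2}{z^{4} + 2 z^{2} + 1}.
Check: d/dz[\frac{z}{z^{4} + 2 z^{2} + 1} + \frac{\cos{\left(3 z + 1 \right)}}{2} + 1 - \frac{2}{z^{4} + 2 z^{2} + 1}] = \frac{- 3 z^{6} \sin{\left(3 z + 1 \right)} - 9 z^{4} \sin{\left(3 z + 1 \right)} - 9 z^{2} \sin{\left(3 z + 1 \right)} - 6 z^{2} + 16 z - 3 \sin{\left(3 z + 1 \right)} + 2}{2 z^{6} + 6 z^{4} + 6 z^{2} + 2}, which equals G'(z).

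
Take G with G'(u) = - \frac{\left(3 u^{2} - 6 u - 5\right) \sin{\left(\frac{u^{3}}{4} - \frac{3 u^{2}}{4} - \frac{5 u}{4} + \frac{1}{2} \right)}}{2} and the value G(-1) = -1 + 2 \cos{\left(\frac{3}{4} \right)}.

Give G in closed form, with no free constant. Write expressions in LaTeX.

G'(u) matches the chain-rule pattern g'(h)*h' with inner function h(u) = \frac{u^{3}}{4} - \frac{3 u^{2}}{4} - \frac{5 u}{4} + \frac{1}{2}; substituting w = h(u) collapses the integral.
A general antiderivative is 2 \cos{\left(\frac{u^{3}}{4} - \frac{3 u^{2}}{4} - \frac{5 u}{4} + \frac{1}{2} \right)} + C.
The condition gives C = -1 + 2 \cos{\left(\frac{3}{4} \right)} - (2 \cos{\left(\frac{3}{4} \right)}) = -1.
So G(u) = 2 \cos{\left(\frac{u^{3}}{4} - \frac{3 u^{2}}{4} - \frac{5 u}{4} + \frac{1}{2} \right)} - 1.
Check: d/du[2 \cos{\left(\frac{u^{3}}{4} - \frac{3 u^{2}}{4} - \frac{5 u}{4} + \frac{1}{2} \right)} - 1] = - \frac{3 u^{2} \sin{\left(\frac{u^{3}}{4} - \frac{3 u^{2}}{4} - \frac{5 u}{4} + \frac{1}{2} \right)}}{2} + 3 u \sin{\left(\frac{u^{3}}{4} - \frac{3 u^{2}}{4} - \frac{5 u}{4} + \frac{1}{2} \right)} + \frac{5 \sin{\left(\frac{u^{3}}{4} - \frac{3 u^{2}}{4} - \frac{5 u}{4} + \frac{1}{2} \right)}}{2}, which equals G'(u).

G(u) = 2 \cos{\left(\frac{u^{3}}{4} - \frac{3 u^{2}}{4} - \frac{5 u}{4} + \frac{1}{2} \right)} - 1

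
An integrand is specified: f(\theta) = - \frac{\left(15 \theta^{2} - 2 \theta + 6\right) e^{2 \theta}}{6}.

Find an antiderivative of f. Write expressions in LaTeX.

An antiderivative is F(\theta) = - \frac{5 \theta^{2} e^{2 \theta}}{4} + \frac{17 \theta e^{2 \theta}}{12} - \frac{29 e^{2 \theta}}{24}.

Recognize the product-rule pattern: f = u'v + uv' with u = - \frac{5 \theta^{2}}{4} + \frac{17 \theta}{12} - \frac{29}{24}, v = e^{2 \theta}, so integration by parts undoes it.
Check: d/d\theta[- \frac{5 \theta^{2} e^{2 \theta}}{4} + \frac{17 \theta e^{2 \theta}}{12} - \frac{29 e^{2 \theta}}{24}] = - \frac{5 \theta^{2} e^{2 \theta}}{2} + \frac{\theta e^{2 \theta}}{3} - e^{2 \theta}, which equals f(\theta).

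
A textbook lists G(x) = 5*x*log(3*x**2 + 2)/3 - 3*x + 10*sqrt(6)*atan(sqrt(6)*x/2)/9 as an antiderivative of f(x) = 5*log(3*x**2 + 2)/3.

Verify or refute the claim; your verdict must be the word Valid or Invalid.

d/dx[G] = 5*log(3*x**2 + 2)/3 + 1/3
d/dx[G] - f(x) = 1/3 != 0.

Invalid: d/dx[G] - f = 1/3, which is not 0.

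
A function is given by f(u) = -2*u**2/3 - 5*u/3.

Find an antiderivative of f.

An antiderivative is F(u) = -2*u**3/9 - 5*u**2/6.

The integrand splits into summands that can be handled one at a time.
Check: d/du[-2*u**3/9 - 5*u**2/6] = -2*u**2/3 - 5*u/3 = f(u).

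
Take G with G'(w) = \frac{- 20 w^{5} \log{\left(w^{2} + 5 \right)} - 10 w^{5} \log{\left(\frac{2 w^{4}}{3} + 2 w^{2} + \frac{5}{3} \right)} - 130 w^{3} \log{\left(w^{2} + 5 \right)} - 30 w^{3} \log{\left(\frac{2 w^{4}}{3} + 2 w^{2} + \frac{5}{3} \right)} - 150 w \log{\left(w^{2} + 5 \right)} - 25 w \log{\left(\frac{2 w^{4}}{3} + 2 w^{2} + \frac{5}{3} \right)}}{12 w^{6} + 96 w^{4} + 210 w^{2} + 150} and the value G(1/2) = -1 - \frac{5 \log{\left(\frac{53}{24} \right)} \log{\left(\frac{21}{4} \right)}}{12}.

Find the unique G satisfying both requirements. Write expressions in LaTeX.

G(w) = - \frac{5 \log{\left(w^{2} + 5 \right)} \log{\left(\frac{2 w^{4}}{3} + 2 w^{2} + \frac{5}{3} \right)}}{12} - 1

Recognize the product-rule pattern: G'(w) = u'v + uv' with u = - \frac{5 \log{\left(w^{2} + 5 \right)}}{12}, v = \log{\left(\frac{2 w^{4}}{3} + 2 w^{2} + \frac{5}{3} \right)}, so integration by parts undoes it.
A general antiderivative is - \frac{5 \log{\left(w^{2} + 5 \right)} \log{\left(\frac{2 w^{4}}{3} + 2 w^{2} + \frac{5}{3} \right)}}{12} + C.
The condition gives C = -1 - \frac{5 \log{\left(\frac{53}{24} \right)} \log{\left(\frac{21}{4} \right)}}{12} - (- \frac{5 \log{\left(\frac{53}{24} \right)} \log{\left(\frac{21}{4} \right)}}{12}) = -1.
So G(w) = - \frac{5 \log{\left(w^{2} + 5 \right)} \log{\left(\frac{2 w^{4}}{3} + 2 w^{2} + \frac{5}{3} \right)}}{12} - 1.
Check: d/dw[- \frac{5 \log{\left(w^{2} + 5 \right)} \log{\left(\frac{2 w^{4}}{3} + 2 w^{2} + \frac{5}{3} \right)}}{12} - 1] = \frac{- 20 w^{5} \log{\left(w^{2} + 5 \right)} - 10 w^{5} \log{\left(\frac{2 w^{4}}{3} + 2 w^{2} + \frac{5}{3} \right)} - 130 w^{3} \log{\left(w^{2} + 5 \right)} - 30 w^{3} \log{\left(\frac{2 w^{4}}{3} + 2 w^{2} + \frac{5}{3} \right)} - 150 w \log{\left(w^{2} + 5 \right)} - 25 w \log{\left(\frac{2 w^{4}}{3} + 2 w^{2} + \frac{5}{3} \right)}}{12 w^{6} + 96 w^{4} + 210 w^{2} + 150} = G'(w).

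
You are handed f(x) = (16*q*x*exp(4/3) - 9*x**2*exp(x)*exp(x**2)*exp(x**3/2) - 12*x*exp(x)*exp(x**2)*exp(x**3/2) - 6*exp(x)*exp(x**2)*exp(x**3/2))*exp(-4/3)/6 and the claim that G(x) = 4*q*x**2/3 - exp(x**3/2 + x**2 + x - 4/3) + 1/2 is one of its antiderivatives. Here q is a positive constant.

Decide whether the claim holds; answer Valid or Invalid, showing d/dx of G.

d/dx[G] = 8*q*x/3 - 3*x**2*exp(-4/3)*exp(x)*exp(x**2)*exp(x**3/2)/2 - 2*x*exp(-4/3)*exp(x)*exp(x**2)*exp(x**3/2) - exp(-4/3)*exp(x)*exp(x**2)*exp(x**3/2)
This equals f(x) exactly, so the claim holds.

Valid - the claim checks out under differentiation.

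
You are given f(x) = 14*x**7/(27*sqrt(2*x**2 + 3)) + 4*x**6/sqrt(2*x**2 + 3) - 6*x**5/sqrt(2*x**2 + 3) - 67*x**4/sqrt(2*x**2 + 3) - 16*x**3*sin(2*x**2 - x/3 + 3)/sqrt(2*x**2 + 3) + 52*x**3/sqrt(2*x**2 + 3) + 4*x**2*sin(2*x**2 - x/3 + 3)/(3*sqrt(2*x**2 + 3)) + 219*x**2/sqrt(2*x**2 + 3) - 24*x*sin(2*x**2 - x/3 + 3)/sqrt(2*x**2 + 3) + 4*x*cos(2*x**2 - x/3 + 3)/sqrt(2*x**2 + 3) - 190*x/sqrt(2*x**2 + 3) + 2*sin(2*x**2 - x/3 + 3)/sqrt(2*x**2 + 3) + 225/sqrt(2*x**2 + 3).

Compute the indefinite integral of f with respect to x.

F(x) = 2*sqrt(2*x**2 + 3)*((x**2/3 + x - 5)**3/2 + cos(2*x**2 - x/3 + 3)) + C

Recognize the product-rule pattern: f = u'v + uv' with u = 2*sqrt(2*x**2 + 3), v = (x**2/3 + x - 5)**3/2 + cos(2*x**2 - x/3 + 3), so integration by parts undoes it.
Check: d/dx[2*sqrt(2*x**2 + 3)*((x**2/3 + x - 5)**3/2 + cos(2*x**2 - x/3 + 3))] = (14*x**7 + 108*x**6 - 162*x**5 - 1809*x**4 - 432*x**3*sin(2*x**2 - x/3 + 3) + 1404*x**3 + 36*x**2*sin(2*x**2 - x/3 + 3) + 5913*x**2 - 648*x*sin(2*x**2 - x/3 + 3) + 108*x*cos(2*x**2 - x/3 + 3) - 5130*x + 54*sin(2*x**2 - x/3 + 3) + 6075)/(27*sqrt(2*x**2 + 3)), which equals f(x).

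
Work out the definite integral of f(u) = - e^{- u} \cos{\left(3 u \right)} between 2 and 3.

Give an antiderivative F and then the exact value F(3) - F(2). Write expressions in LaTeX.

Antiderivative: F(u) = - \frac{3 e^{- u} \sin{\left(3 u \right)}}{10} + \frac{e^{- u} \cos{\left(3 u \right)}}{10}; value = - \frac{\cos{\left(6 \right)}}{10 e^{2}} + \frac{3 \sin{\left(6 \right)}}{10 e^{2}} - \frac{3 \sin{\left(9 \right)}}{10 e^{3}} + \frac{\cos{\left(9 \right)}}{10 e^{3}}

A first test for any F(u): its u-derivative must equal f(u) identically.
F(u) = - \frac{3 e^{- u} \sin{\left(3 u \right)}}{10} + \frac{e^{- u} \cos{\left(3 u \right)}}{10} is an antiderivative of f.
Check: d/du[- \frac{3 e^{- u} \sin{\left(3 u \right)}}{10} + \frac{e^{- u} \cos{\left(3 u \right)}}{10}] = - e^{- u} \cos{\left(3 u \right)} = f(u).
F(3) = - \frac{3 \sin{\left(9 \right)}}{10 e^{3}} + \frac{\cos{\left(9 \right)}}{10 e^{3}}; F(2) = - \frac{3 \sin{\left(6 \right)}}{10 e^{2}} + \frac{\cos{\left(6 \right)}}{10 e^{2}}.
Integral = F(3) - F(2) = - \frac{\cos{\left(6 \right)}}{10 e^{2}} + \frac{3 \sin{\left(6 \right)}}{10 e^{2}} - \frac{3 \sin{\left(9 \right)}}{10 e^{3}} + \frac{\cos{\left(9 \right)}}{10 e^{3}}.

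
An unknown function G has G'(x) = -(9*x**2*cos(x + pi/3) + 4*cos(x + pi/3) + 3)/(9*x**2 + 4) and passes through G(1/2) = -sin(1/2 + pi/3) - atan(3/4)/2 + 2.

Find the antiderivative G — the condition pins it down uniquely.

Differentiate the proposed G(x) back; it has to land on the given G'(x).
A general antiderivative is -sin(x + pi/3) - atan(3*x/2)/2 + C.
The condition gives C = -sin(1/2 + pi/3) - atan(3/4)/2 + 2 - (-sin(1/2 + pi/3) - atan(3/4)/2) = 2.
So G(x) = (-2*sin(x + pi/3) - atan(3*x/2) + 4)/2.
Check: d/dx[(-2*sin(x + pi/3) - atan(3*x/2) + 4)/2] = (-9*x**2*cos(x + pi/3) - 4*cos(x + pi/3) - 3)/(9*x**2 + 4), which equals G'(x).

G(x) = (-2*sin(x + pi/3) - atan(3*x/2) + 4)/2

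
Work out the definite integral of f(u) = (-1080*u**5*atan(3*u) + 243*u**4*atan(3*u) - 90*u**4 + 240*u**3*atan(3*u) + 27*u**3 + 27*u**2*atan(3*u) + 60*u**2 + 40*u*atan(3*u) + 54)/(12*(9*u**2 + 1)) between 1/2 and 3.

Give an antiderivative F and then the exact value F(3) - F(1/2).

f has the shape v'r + vr' for v = -5*u**4/2 + 3*u**3/4 + 5*u**2/3 + 3/2 and r = atan(3*u) — it is the derivative of the product v*r.
F(u) = -5*u**4*atan(3*u)/2 + 3*u**3*atan(3*u)/4 + 5*u**2*atan(3*u)/3 + 3*atan(3*u)/2 is an antiderivative of f.
Check: d/du[-5*u**4*atan(3*u)/2 + 3*u**3*atan(3*u)/4 + 5*u**2*atan(3*u)/3 + 3*atan(3*u)/2] = (-1080*u**5*atan(3*u) + 243*u**4*atan(3*u) - 90*u**4 + 240*u**3*atan(3*u) + 27*u**3 + 27*u**2*atan(3*u) + 60*u**2 + 40*u*atan(3*u) + 54)/(108*u**2 + 12), which equals f(u).
F(3) = -663*atan(9)/4; F(1/2) = 89*atan(3/2)/48.
Integral = F(3) - F(1/2) = -663*atan(9)/4 - 89*atan(3/2)/48.

Antiderivative: F(u) = -5*u**4*atan(3*u)/2 + 3*u**3*atan(3*u)/4 + 5*u**2*atan(3*u)/3 + 3*atan(3*u)/2; value = -663*atan(9)/4 - 89*atan(3/2)/48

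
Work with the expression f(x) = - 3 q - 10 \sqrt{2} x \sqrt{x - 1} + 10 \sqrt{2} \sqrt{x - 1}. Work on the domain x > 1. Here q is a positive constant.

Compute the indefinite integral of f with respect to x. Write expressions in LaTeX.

The integrand splits into summands that can be handled one at a time.
Check: d/dx[- 3 q x - 4 x^{2} \sqrt{2 x - 2} + 8 x \sqrt{2 x - 2} - 4 \sqrt{2 x - 2}] = \frac{- 3 q \sqrt{x - 1} - 10 \sqrt{2} x^{2} + 20 \sqrt{2} x - 10 \sqrt{2}}{\sqrt{x - 1}}, which equals f(x).

F(x) = - 3 q x - 4 x^{2} \sqrt{2 x - 2} + 8 x \sqrt{2 x - 2} - 4 \sqrt{2 x - 2} + C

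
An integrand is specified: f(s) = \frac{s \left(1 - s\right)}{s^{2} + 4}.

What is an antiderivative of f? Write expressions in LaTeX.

A first test for any F(s): its s-derivative must equal f(s) identically.
Check: d/ds[\frac{- 2 s + \log{\left(s^{2} + 4 \right)} + 4 \operatorname{atan}{\left(\frac{s}{2} \right)}}{2}] = \frac{- s^{2} + s}{s^{2} + 4}, which equals f(s).

An antiderivative is F(s) = \frac{- 2 s + \log{\left(s^{2} + 4 \right)} + 4 \operatorname{atan}{\left(\frac{s}{2} \right)}}{2}.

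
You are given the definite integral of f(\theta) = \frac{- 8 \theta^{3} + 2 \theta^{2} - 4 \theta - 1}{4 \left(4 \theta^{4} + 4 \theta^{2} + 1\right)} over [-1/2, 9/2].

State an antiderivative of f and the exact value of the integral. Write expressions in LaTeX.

For F(\theta) to be correct the identity F'(\theta) - f(\theta) = 0 must hold.
F(\theta) = - \frac{\theta}{2 \left(4 \theta^{2} + 2\right)} - \frac{\log{\left(\theta^{2} + \frac{1}{2} \right)}}{4} is an antiderivative of f.
Check: d/d\theta[- \frac{\theta}{2 \left(4 \theta^{2} + 2\right)} - \frac{\log{\left(\theta^{2} + \frac{1}{2} \right)}}{4}] = \frac{- 8 \theta^{3} + 2 \theta^{2} - 4 \theta - 1}{16 \theta^{4} + 16 \theta^{2} + 4}, which equals f(\theta).
F(9/2) = - \frac{\log{\left(\frac{83}{4} \right)}}{4} - \frac{9}{332}; F(-1/2) = \frac{1}{12} - \frac{\log{\left(\frac{3}{4} \right)}}{4}.
Integral = F(9/2) - F(-1/2) = - \frac{\log{\left(\frac{83}{4} \right)}}{4} - \frac{55}{498} + \frac{\log{\left(\frac{3}{4} \right)}}{4}.

Antiderivative: F(\theta) = - \frac{\theta}{2 \left(4 \theta^{2} + 2\right)} - \frac{\log{\left(\theta^{2} + \frac{1}{2} \right)}}{4}; value = - \frac{\log{\left(\frac{83}{4} \right)}}{4} - \frac{55}{498} + \frac{\log{\left(\frac{3}{4} \right)}}{4}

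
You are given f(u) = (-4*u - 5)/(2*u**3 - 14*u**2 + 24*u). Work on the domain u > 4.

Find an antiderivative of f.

An antiderivative is F(u) = (-5*log(u) - 63*log(u - 4) + 68*log(u - 3))/24.

The denominator factors as 2*u*(u - 4)*(u - 3); partial fractions split f into directly integrable pieces: 17/(6*(u - 3)) - 21/(8*(u - 4)) - 5/(24*u).
Check: d/du[(-5*log(u) - 63*log(u - 4) + 68*log(u - 3))/24] = (-4*u - 5)/(2*u**3 - 14*u**2 + 24*u) = f(u).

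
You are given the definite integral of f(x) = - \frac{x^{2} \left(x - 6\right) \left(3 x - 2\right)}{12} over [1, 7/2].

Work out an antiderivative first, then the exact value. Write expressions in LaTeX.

Antiderivative: F(x) = \frac{x^{3} \left(- 3 x^{2} + 25 x - 20\right)}{60}; value = \frac{8425}{384}

Differentiate the proposed F(x) back; it has to land on f(x) exactly.
F(x) = \frac{x^{3} \left(- 3 x^{2} + 25 x - 20\right)}{60} is an antiderivative of f.
Check: d/dx[\frac{x^{3} \left(- 3 x^{2} + 25 x - 20\right)}{60}] = - \frac{x^{4}}{4} + \frac{5 x^{3}}{3} - x^{2}, which equals f(x).
F(7/2) = \frac{14063}{640}; F(1) = \frac{1}{30}.
Integral = F(7/2) - F(1) = \frac{8425}{384}.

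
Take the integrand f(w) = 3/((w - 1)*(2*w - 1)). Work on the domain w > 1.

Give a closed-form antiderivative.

Factor the denominator ((w - 1)*(2*w - 1)) and decompose: f = -6/(2*w - 1) + 3/(w - 1); each piece integrates to a log, atan, or power term.
Check: d/dw[3*(log(w - 1) - log(w - 1/2))] = 3/(2*w**2 - 3*w + 1), which equals f(w).

An antiderivative is F(w) = 3*(log(w - 1) - log(w - 1/2)).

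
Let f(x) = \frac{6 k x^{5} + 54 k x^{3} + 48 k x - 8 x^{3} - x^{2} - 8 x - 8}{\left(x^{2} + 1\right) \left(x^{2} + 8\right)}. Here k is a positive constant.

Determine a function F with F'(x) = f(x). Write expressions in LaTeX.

An antiderivative is F(x) = 3 k x^{2} - 4 \log{\left(\frac{x^{2}}{2} + 4 \right)} - \operatorname{atan}{\left(x \right)}.

A candidate is checked by its d/dx: the result must match f(x).
Check: d/dx[3 k x^{2} - 4 \log{\left(\frac{x^{2}}{2} + 4 \right)} - \operatorname{atan}{\left(x \right)}] = \frac{6 k x^{5} + 54 k x^{3} + 48 k x - 8 x^{3} - x^{2} - 8 x - 8}{x^{4} + 9 x^{2} + 8}, which equals f(x).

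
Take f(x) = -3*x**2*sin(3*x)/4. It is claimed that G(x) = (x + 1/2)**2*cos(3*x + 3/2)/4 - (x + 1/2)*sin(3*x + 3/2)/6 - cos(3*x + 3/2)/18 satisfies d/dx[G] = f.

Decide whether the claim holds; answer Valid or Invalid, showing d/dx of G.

Invalid: d/dx[G] - f = 3*x**2*sin(3*x)/4 - 3*x**2*sin(3*x + 3/2)/4 - 3*x*sin(3*x + 3/2)/4 - 3*sin(3*x + 3/2)/16, which is not 0.

d/dx[G] = -3*x**2*sin(3*x + 3/2)/4 - 3*x*sin(3*x + 3/2)/4 - 3*sin(3*x + 3/2)/16
d/dx[G] - f(x) = 3*x**2*sin(3*x)/4 - 3*x**2*sin(3*x + 3/2)/4 - 3*x*sin(3*x + 3/2)/4 - 3*sin(3*x + 3/2)/16 != 0.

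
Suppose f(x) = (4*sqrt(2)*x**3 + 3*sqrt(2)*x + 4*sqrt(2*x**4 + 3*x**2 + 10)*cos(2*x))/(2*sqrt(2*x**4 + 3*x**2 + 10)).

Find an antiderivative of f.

A candidate is checked by its d/dx: the result must match f(x).
Check: d/dx[sqrt(2)*(sqrt(2*x**4 + 3*x**2 + 10) + sqrt(2)*sin(2*x))/2] = (4*sqrt(2)*x**3 + 3*sqrt(2)*x + 4*sqrt(2*x**4 + 3*x**2 + 10)*cos(2*x))/(2*sqrt(2*x**4 + 3*x**2 + 10)) = f(x).

An antiderivative is F(x) = sqrt(2)*(sqrt(2*x**4 + 3*x**2 + 10) + sqrt(2)*sin(2*x))/2.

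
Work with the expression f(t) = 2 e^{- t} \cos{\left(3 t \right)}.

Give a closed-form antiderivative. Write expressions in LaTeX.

An antiderivative is F(t) = \frac{3 e^{- t} \sin{\left(3 t \right)}}{5} - \frac{e^{- t} \cos{\left(3 t \right)}}{5}.

A first test for any F(t): its t-derivative must equal f(t) identically.
Check: d/dt[\frac{3 e^{- t} \sin{\left(3 t \right)}}{5} - \frac{e^{- t} \cos{\left(3 t \right)}}{5}] = 2 e^{- t} \cos{\left(3 t \right)} = f(t).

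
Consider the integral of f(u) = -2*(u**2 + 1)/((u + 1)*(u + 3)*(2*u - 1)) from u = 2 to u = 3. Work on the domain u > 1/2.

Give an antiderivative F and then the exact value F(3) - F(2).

The denominator factors as (u + 1)*(u + 3)*(2*u - 1); partial fractions split f into directly integrable pieces: -10/(21*(2*u - 1)) - 10/(7*(u + 3)) + 2/(3*(u + 1)).
F(u) = (-5*log(u - 1/2) + 14*log(u + 1) - 30*log(u + 3))/21 is an antiderivative of f.
Check: d/du[(-5*log(u - 1/2) + 14*log(u + 1) - 30*log(u + 3))/21] = (-2*u**2 - 2)/(2*u**3 + 7*u**2 + 2*u - 3), which equals f(u).
F(3) = -10*log(6)/7 - 5*log(5/2)/21 + 2*log(4)/3; F(2) = -10*log(5)/7 - 5*log(3/2)/21 + 2*log(3)/3.
Integral = F(3) - F(2) = -10*log(6)/7 - 2*log(3)/3 - 5*log(5/2)/21 + 5*log(3/2)/21 + 2*log(4)/3 + 10*log(5)/7.

Antiderivative: F(u) = (-5*log(u - 1/2) + 14*log(u + 1) - 30*log(u + 3))/21; value = -10*log(6)/7 - 2*log(3)/3 - 5*log(5/2)/21 + 5*log(3/2)/21 + 2*log(4)/3 + 10*log(5)/7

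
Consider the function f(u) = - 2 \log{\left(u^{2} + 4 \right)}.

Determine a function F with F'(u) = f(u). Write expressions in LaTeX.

An antiderivative is F(u) = - 2 u \log{\left(u^{2} + 4 \right)} + 4 u - 8 \operatorname{atan}{\left(\frac{u}{2} \right)}.

Recover f(u) by differentiating a candidate F(u); any mismatch rules it out.
Check: d/du[- 2 u \log{\left(u^{2} + 4 \right)} + 4 u - 8 \operatorname{atan}{\left(\frac{u}{2} \right)}] = - 2 \log{\left(u^{2} + 4 \right)} = f(u).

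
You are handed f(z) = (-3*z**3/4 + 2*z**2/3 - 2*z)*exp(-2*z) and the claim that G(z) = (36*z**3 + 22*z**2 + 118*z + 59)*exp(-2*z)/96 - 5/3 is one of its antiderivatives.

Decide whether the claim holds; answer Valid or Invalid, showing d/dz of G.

Valid - differentiating G returns exactly f.

d/dz[G] = (-9*z**3 + 8*z**2 - 24*z)*exp(-2*z)/12
This equals f(z) exactly, so the claim holds.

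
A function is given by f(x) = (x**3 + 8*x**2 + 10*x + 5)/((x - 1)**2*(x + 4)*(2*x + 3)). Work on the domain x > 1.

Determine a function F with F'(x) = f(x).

An antiderivative is F(x) = (146*x*log(x - 1) + 37*x*log(x + 3/2) - 58*x*log(x + 4) - 146*log(x - 1) - 37*log(x + 3/2) + 58*log(x + 4) - 240)/(250*x - 250).

The denominator factors as (x - 1)**2*(x + 4)*(2*x + 3); partial fractions split f into directly integrable pieces: 37/(125*(2*x + 3)) - 29/(125*(x + 4)) + 73/(125*(x - 1)) + 24/(25*(x - 1)**2).
Check: d/dx[(146*x*log(x - 1) + 37*x*log(x + 3/2) - 58*x*log(x + 4) - 146*log(x - 1) - 37*log(x + 3/2) + 58*log(x + 4) - 240)/(250*x - 250)] = (x**3 + 8*x**2 + 10*x + 5)/(2*x**4 + 7*x**3 - 8*x**2 - 13*x + 12), which equals f(x).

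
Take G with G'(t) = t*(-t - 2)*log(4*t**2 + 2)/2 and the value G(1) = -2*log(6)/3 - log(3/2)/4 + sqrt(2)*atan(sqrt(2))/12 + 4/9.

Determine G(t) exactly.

G(t) = (4*t**3 + 6*t**2*(-t - 3)*log(4*t**2 + 2) + 18*t**2 - 6*t - 9*log(t**2 + 1/2) + 3*sqrt(2)*atan(sqrt(2)*t))/36

Any candidate G(t) must reproduce the stated G'(t) exactly.
A general antiderivative is t**3/9 + t**2/2 - t/6 + (-t**3/6 - t**2/2)*log(4*t**2 + 2) - log(t**2 + 1/2)/4 + sqrt(2)*atan(sqrt(2)*t)/12 + C.
The condition gives C = -2*log(6)/3 - log(3/2)/4 + sqrt(2)*atan(sqrt(2))/12 + 4/9 - (-2*log(6)/3 - log(3/2)/4 + sqrt(2)*atan(sqrt(2))/12 + 4/9) = 0.
So G(t) = (4*t**3 + 6*t**2*(-t - 3)*log(4*t**2 + 2) + 18*t**2 - 6*t - 9*log(t**2 + 1/2) + 3*sqrt(2)*atan(sqrt(2)*t))/36.
Check: d/dt[(4*t**3 + 6*t**2*(-t - 3)*log(4*t**2 + 2) + 18*t**2 - 6*t - 9*log(t**2 + 1/2) + 3*sqrt(2)*atan(sqrt(2)*t))/36] = -t**2*log(2*t**2 + 1)/2 - t**2*log(2)/2 - t*log(2*t**2 + 1) - t*log(2), which equals G'(t).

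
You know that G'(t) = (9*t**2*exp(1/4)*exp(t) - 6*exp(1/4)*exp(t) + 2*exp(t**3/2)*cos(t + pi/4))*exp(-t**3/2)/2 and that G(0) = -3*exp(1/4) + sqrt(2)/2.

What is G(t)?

G(t) = -3*exp(1/4)*exp(t)*exp(-t**3/2) + sin(t + pi/4)

Since d/dt undoes antidifferentiation here, G(t) must give back the stated G'(t).
A general antiderivative is -3*exp(-t**3/2 + t + 1/4) + sin(t + pi/4) + C.
The condition gives C = -3*exp(1/4) + sqrt(2)/2 - (-3*exp(1/4) + sqrt(2)/2) = 0.
So G(t) = -3*exp(1/4)*exp(t)*exp(-t**3/2) + sin(t + pi/4).
Check: d/dt[-3*exp(1/4)*exp(t)*exp(-t**3/2) + sin(t + pi/4)] = (9*t**2*exp(1/4)*exp(t) - 6*exp(1/4)*exp(t) + 2*exp(t**3/2)*cos(t + pi/4))*exp(-t**3/2)/2 = G'(t).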